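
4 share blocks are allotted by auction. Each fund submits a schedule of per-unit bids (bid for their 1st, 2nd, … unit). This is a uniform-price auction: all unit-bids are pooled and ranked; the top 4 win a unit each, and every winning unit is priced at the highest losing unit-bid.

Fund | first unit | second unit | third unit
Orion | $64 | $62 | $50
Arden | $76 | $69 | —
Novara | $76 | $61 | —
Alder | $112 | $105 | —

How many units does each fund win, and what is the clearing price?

Pooled unit-bids ranked (top 4): 112 (Alder-1), 105 (Alder-2), 76 (Arden-1), 76 (Novara-1)
The (k+1)-th unit-bid is $69.
Allocation: Alder 2, Arden 1, Novara 1.

Alder 2, Arden 1, Novara 1; clearing price $69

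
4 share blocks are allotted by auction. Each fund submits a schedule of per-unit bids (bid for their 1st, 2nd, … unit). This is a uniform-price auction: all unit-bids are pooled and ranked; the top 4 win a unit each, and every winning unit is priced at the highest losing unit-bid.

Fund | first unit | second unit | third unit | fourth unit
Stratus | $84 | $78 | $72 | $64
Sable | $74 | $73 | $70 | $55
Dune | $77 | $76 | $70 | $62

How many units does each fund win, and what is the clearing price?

Dune 2, Stratus 2; clearing price $74

Pooled unit-bids ranked (top 4): 84 (Stratus-1), 78 (Stratus-2), 77 (Dune-1), 76 (Dune-2)
First bid not allocated: $74.
Allocation: Dune 2, Stratus 2.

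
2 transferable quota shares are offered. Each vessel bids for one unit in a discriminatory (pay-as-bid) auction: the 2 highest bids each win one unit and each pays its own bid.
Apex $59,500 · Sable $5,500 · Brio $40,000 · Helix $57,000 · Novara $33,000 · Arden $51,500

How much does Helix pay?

Ordering the bids: 59,500 (Apex), 57,000 (Helix), 51,500 (Arden), 40,000 (Brio), …
Top 2: Apex, Helix.
Helix wins → own bid $57,000.

Helix pays $57,000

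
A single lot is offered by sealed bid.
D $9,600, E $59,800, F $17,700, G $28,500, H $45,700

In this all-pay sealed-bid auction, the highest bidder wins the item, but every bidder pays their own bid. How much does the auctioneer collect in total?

Rule: the highest bidder wins the item, but every bidder pays their own bid.
Bids ranked: 59,800 (E) > 45,700 (H) > 28,500 (G) > 17,700 (F) > 9,600 (D)
Every bidder forfeits their bid regardless of winning.
Revenue = 9,600 + 59,800 + 17,700 + 28,500 + 45,700 = $161,300.

Total revenue: $161,300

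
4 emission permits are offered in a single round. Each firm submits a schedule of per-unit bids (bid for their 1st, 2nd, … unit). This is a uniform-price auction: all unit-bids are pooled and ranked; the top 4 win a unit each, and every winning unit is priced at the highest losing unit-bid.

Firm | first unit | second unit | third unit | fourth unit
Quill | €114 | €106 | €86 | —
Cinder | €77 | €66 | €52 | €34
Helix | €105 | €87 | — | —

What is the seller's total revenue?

Total revenue: €344

Merging the schedules and taking the best 4: 114 (Quill-1), 106 (Quill-2), 105 (Helix-1), 87 (Helix-2)
The (k+1)-th unit-bid is €86.
Allocation: Helix 2, Quill 2. Every unit priced at €86.
Revenue = 4 × 86 = €344.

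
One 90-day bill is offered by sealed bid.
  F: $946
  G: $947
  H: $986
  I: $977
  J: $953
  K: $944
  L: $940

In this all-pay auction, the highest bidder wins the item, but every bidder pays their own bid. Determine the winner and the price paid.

H pays $986

Sorting bids: 986 (H) > 977 (I) > 953 (J) > 947 (G) > 946 (F) > 944 (K) > …
H wins with the top bid; all bids are sunk regardless.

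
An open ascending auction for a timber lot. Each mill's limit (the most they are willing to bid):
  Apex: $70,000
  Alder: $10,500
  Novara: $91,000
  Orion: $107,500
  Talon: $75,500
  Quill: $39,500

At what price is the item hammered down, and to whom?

Orion wins at $91,000

Limits ranked: 107,500 (Orion) > 91,000 (Novara) > 75,500 (Talon) > 70,000 (Apex) > 39,500 (Quill) > 10,500 (Alder)
Bidding ends when Novara exits at $91,000; Orion takes it.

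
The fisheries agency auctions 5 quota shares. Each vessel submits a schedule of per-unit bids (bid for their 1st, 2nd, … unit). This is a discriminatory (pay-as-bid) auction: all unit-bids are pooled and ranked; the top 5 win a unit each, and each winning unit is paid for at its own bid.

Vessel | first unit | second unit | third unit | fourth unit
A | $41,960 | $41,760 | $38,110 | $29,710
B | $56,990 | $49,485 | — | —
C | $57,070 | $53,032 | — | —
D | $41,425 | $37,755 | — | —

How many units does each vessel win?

All unit-bids, highest first — top 5: 57,070 (C-1), 56,990 (B-1), 53,032 (C-2), 49,485 (B-2), 41,960 (A-1)
Next rejected bid: $41,760 (not a price — pay-as-bid).
Allocation: A 1, B 2, C 2.

A 1, B 2, C 2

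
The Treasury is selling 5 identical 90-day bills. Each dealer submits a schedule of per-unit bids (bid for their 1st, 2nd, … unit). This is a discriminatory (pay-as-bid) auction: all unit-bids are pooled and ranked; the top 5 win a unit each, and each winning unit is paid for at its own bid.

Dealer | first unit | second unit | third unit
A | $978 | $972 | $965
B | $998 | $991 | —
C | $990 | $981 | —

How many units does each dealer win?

Pooled unit-bids ranked (top 5): 998 (B-1), 991 (B-2), 990 (C-1), 981 (C-2), 978 (A-1)
Next rejected bid: $972 (not a price — pay-as-bid).
Allocation: A 1, B 2, C 2.

A 1, B 2, C 2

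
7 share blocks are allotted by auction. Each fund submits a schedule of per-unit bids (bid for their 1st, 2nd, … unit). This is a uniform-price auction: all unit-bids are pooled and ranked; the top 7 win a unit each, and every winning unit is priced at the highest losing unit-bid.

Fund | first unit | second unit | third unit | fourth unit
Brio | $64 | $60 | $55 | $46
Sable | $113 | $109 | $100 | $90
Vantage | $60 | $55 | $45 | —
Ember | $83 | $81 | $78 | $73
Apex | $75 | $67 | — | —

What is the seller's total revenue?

Pooled unit-bids ranked (top 7): 113 (Sable-1), 109 (Sable-2), 100 (Sable-3), 90 (Sable-4), 83 (Ember-1), 81 (Ember-2), 78 (Ember-3)
First bid not allocated: $75.
Allocation: Ember 3, Sable 4. Every unit priced at $75.
Revenue = 7 × 75 = $525.

Total revenue: $525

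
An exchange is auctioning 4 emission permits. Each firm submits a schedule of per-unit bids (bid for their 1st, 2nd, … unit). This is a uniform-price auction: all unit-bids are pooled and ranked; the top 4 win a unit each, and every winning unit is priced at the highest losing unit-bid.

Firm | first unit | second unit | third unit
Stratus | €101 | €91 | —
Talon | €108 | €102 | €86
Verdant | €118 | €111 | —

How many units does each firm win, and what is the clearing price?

Pooled unit-bids ranked (top 4): 118 (Verdant-1), 111 (Verdant-2), 108 (Talon-1), 102 (Talon-2)
The (k+1)-th unit-bid is €101.
Allocation: Talon 2, Verdant 2.

Talon 2, Verdant 2; clearing price €101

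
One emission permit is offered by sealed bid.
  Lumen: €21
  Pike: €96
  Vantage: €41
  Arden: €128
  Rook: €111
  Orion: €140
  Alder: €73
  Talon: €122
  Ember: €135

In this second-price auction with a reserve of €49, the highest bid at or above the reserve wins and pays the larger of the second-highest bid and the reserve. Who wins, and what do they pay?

Orion pays €135

Sorting bids: 140 (Orion) > 135 (Ember) > 128 (Arden) > 122 (Talon) > 111 (Rook) > 96 (Pike) > …
Highest eligible bid: Orion at €140.
max(second-highest €135, reserve €49) = €135; the reserve does not bind.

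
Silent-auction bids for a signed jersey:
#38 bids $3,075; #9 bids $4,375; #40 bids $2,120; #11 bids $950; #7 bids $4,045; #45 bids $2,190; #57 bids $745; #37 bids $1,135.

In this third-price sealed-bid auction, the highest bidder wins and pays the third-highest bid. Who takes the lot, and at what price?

Bids ranked: 4,375 (#9) > 4,045 (#7) > 3,075 (#38) > 2,190 (#45) > 2,120 (#40) > 1,135 (#37) > …
#9 is highest; pays the third-highest bid, $3,075.

#9 pays $3,075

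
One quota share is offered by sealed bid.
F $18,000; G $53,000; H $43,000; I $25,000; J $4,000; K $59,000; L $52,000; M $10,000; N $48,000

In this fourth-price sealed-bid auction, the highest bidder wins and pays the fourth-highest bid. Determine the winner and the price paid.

K pays $48,000

Bids ranked: 59,000 (K) > 53,000 (G) > 52,000 (L) > 48,000 (N) > 43,000 (H) > 25,000 (I) > …
K is highest; pays the fourth-highest bid, $48,000.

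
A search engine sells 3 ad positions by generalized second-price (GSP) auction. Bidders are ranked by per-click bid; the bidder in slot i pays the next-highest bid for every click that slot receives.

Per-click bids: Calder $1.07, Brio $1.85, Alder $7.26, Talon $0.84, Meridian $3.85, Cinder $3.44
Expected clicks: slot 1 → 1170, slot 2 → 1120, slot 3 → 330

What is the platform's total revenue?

Total revenue: $8967.80

Per-click bids in order: $7.26 (Alder) > $3.85 (Meridian) > $3.44 (Cinder) > $1.85 (Brio) > …
Slot 1: Alder pays $3.85 × 1170 = $4504.50
Slot 2: Meridian pays $3.44 × 1120 = $3852.80
Slot 3: Cinder pays $1.85 × 330 = $610.50
Total = $8967.80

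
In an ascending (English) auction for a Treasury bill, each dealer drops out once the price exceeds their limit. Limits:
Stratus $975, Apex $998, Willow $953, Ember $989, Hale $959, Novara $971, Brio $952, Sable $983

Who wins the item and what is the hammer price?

Limits in order: 998 (Apex) > 989 (Ember) > 983 (Sable) > 975 (Stratus) > 971 (Novara) > 959 (Hale) > …
Bidding ends when Ember exits at $989; Apex takes it.

Apex wins at $989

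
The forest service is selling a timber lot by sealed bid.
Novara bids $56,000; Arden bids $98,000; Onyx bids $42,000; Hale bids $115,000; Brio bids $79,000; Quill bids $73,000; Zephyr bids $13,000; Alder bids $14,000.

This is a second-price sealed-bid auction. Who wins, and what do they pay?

Hale pays $98,000

Rule: the highest bidder wins and pays the second-highest bid.
Sorting bids: 115,000 (Hale) > 98,000 (Arden) > 79,000 (Brio) > 73,000 (Quill) > 56,000 (Novara) > 42,000 (Onyx) > …
Hale is highest; pays the second-highest bid, $98,000.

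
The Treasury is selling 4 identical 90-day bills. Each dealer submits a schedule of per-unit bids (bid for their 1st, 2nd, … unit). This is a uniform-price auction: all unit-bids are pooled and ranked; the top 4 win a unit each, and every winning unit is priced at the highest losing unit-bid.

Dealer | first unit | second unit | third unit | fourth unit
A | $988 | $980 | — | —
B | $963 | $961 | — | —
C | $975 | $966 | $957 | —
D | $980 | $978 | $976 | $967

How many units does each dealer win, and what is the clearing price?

A 2, D 2; clearing price $976

All unit-bids, highest first — top 4: 988 (A-1), 980 (A-2), 980 (D-1), 978 (D-2)
The (k+1)-th unit-bid is $976.
Allocation: A 2, D 2.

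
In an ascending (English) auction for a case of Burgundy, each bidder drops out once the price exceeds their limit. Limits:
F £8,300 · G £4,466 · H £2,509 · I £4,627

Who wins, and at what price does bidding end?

Sorting limits: 8,300 (F) > 4,627 (I) > 4,466 (G) > 2,509 (H)
I is the last rival to drop out, at £4,627; F remains and wins at that price.

F wins at £4,627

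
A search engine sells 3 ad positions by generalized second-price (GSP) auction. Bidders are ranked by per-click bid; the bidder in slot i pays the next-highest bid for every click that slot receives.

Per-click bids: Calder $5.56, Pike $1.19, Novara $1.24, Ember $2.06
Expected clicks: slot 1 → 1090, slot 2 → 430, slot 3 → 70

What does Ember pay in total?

Sorting advertisers: $5.56 (Calder) > $2.06 (Ember) > $1.24 (Novara) > $1.19 (Pike)
Ember holds slot 2 → pays next bid $1.24 × 430 clicks = $533.20.

Ember pays $533.20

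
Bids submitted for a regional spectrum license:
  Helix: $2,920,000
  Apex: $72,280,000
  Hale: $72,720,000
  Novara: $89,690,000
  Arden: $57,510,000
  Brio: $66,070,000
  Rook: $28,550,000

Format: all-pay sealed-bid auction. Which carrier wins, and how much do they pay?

Novara pays $89,690,000

Sorting bids: 89,690,000 (Novara) > 72,720,000 (Hale) > 72,280,000 (Apex) > 66,070,000 (Brio) > 57,510,000 (Arden) > 28,550,000 (Rook) > …
Novara is highest and takes the item; every bidder forfeits their bid.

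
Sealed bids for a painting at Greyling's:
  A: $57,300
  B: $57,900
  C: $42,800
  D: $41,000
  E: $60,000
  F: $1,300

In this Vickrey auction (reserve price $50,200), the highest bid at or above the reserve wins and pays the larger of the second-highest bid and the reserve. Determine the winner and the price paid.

E pays $57,900

Bids in order: 60,000 (E) > 57,900 (B) > 57,300 (A) > 42,800 (C) > 41,000 (D) > 1,300 (F)
E has the top bid at or above the reserve ($60,000).
Second-highest bid $57,900 exceeds the reserve $50,200 → payment $57,900.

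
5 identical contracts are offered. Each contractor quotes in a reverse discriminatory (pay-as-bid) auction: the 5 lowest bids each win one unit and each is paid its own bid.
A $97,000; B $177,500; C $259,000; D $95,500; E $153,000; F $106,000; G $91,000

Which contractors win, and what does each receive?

G $91,000, D $95,500, A $97,000, F $106,000, E $153,000

Ordering the bids: 91,000 (G), 95,500 (D), 97,000 (A), 106,000 (F), 153,000 (E), 177,500 (B), 259,000 (C)
Lowest 5: G, D, A, F, E.
Each winner is paid its own bid: G $91,000, D $95,500, A $97,000, F $106,000, E $153,000.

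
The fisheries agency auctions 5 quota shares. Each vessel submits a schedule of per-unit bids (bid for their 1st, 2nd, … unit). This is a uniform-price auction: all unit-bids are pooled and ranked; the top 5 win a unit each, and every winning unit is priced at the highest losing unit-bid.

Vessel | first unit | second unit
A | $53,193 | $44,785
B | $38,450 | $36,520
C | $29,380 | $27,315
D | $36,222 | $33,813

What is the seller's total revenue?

Merging the schedules and taking the best 5: 53,193 (A-1), 44,785 (A-2), 38,450 (B-1), 36,520 (B-2), 36,222 (D-1)
Highest rejected unit-bid = $33,813.
Allocation: A 2, B 2, D 1. Every unit priced at $33,813.
Revenue = 5 × 33,813 = $169,065.

Total revenue: $169,065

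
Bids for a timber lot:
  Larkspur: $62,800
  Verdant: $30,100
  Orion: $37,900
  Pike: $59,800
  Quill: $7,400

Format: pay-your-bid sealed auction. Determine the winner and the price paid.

Bids ranked: 62,800 (Larkspur) > 59,800 (Pike) > 37,900 (Orion) > 30,100 (Verdant) > 7,400 (Quill)
Larkspur has the highest bid and pays exactly that: $62,800.

Larkspur pays $62,800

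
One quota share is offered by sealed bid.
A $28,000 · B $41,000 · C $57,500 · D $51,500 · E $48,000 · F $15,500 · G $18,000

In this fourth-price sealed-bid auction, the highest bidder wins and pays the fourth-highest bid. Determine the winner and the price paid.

Rule: the highest bidder wins and pays the fourth-highest bid.
Bids in order: 57,500 (C) > 51,500 (D) > 48,000 (E) > 41,000 (B) > 28,000 (A) > 18,000 (G) > …
C is highest; pays the fourth-highest bid, $41,000.

C pays $41,000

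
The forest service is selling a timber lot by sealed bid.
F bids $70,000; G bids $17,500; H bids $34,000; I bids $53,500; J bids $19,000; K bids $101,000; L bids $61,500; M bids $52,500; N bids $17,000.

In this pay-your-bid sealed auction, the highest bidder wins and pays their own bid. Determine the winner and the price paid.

Bids in order: 101,000 (K) > 70,000 (F) > 61,500 (L) > 53,500 (I) > 52,500 (M) > 34,000 (H) > …
K has the highest bid and pays exactly that: $101,000.

K pays $101,000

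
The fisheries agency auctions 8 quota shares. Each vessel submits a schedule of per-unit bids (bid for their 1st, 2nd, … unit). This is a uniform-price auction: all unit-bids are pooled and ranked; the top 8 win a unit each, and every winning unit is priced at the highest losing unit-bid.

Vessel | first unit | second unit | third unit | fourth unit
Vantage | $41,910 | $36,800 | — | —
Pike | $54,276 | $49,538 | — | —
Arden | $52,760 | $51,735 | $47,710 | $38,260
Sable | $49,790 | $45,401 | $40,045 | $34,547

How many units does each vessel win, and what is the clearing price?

Merging the schedules and taking the best 8: 54,276 (Pike-1), 52,760 (Arden-1), 51,735 (Arden-2), 49,790 (Sable-1), 49,538 (Pike-2), 47,710 (Arden-3), 45,401 (Sable-2), 41,910 (Vantage-1)
Highest rejected unit-bid = $40,045.
Allocation: Arden 3, Pike 2, Sable 2, Vantage 1.

Arden 3, Pike 2, Sable 2, Vantage 1; clearing price $40,045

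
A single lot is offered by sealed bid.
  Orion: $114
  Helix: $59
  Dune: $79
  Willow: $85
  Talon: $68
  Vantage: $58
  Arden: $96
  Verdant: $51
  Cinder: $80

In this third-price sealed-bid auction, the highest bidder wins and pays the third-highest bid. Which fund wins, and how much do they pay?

Third-price sealed-bid auction: the highest bidder wins and pays the third-highest bid.
Bids in order: 114 (Orion) > 96 (Arden) > 85 (Willow) > 80 (Cinder) > 79 (Dune) > 68 (Talon) > …
Orion is highest; pays the third-highest bid, $85.

Orion pays $85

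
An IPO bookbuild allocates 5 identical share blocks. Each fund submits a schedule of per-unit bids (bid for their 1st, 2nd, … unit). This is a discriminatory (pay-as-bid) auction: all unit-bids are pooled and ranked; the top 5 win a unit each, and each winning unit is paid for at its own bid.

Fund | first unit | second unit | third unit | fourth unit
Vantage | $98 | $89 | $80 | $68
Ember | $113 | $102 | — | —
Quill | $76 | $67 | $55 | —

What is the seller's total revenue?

Total revenue: $482

All unit-bids, highest first — top 5: 113 (Ember-1), 102 (Ember-2), 98 (Vantage-1), 89 (Vantage-2), 80 (Vantage-3)
Next rejected bid: $76 (not a price — pay-as-bid).
Each winning unit pays its own bid.
Revenue = 113 + 102 + 98 + 89 + 80 = $482.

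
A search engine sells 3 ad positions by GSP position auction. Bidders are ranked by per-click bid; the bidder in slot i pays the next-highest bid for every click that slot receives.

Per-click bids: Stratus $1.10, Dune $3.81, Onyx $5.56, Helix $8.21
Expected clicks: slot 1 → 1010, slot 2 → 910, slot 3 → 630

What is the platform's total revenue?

Sorting advertisers: $8.21 (Helix) > $5.56 (Onyx) > $3.81 (Dune) > $1.10 (Stratus)
Slot 1: Helix pays $5.56 × 1010 = $5615.60
Slot 2: Onyx pays $3.81 × 910 = $3467.10
Slot 3: Dune pays $1.10 × 630 = $693.00
Total = $9775.70

Total revenue: $9775.70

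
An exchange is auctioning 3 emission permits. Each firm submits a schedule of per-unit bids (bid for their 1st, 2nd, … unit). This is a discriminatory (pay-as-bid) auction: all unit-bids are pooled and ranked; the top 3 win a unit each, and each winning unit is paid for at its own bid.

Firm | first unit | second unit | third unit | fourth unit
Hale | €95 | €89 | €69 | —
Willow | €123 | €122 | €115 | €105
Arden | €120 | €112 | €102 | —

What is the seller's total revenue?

Total revenue: €365

All unit-bids, highest first — top 3: 123 (Willow-1), 122 (Willow-2), 120 (Arden-1)
Next rejected bid: €115 (not a price — pay-as-bid).
Each winning unit pays its own bid.
Revenue = 123 + 122 + 120 = €365.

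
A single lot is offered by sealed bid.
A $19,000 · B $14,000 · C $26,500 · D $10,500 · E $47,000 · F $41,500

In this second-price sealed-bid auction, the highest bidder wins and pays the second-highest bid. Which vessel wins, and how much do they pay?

Bids ranked: 47,000 (E) > 41,500 (F) > 26,500 (C) > 19,000 (A) > 14,000 (B) > 10,500 (D)
Second-price: E pays F's bid of $41,500.

E pays $41,500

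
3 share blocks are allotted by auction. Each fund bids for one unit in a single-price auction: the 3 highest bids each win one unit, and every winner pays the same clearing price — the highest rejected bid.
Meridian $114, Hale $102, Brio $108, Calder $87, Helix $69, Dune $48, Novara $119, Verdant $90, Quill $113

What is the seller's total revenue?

Ordering the bids: 119 (Novara), 114 (Meridian), 113 (Quill), 108 (Brio), 102 (Hale), …
Top 3: Novara, Meridian, Quill.
First losing bid is Brio's $108, which sets the uniform price.
Total revenue = 3 × $108 = $324.

Total revenue: $324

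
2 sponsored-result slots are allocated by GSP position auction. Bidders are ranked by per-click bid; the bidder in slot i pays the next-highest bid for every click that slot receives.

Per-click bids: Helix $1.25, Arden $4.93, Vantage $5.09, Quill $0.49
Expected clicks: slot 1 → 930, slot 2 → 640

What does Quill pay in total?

Per-click bids in order: $5.09 (Vantage) > $4.93 (Arden) > $1.25 (Helix) > …
Quill ranks below slot 2 → no slot, pays nothing.

Quill pays $0.00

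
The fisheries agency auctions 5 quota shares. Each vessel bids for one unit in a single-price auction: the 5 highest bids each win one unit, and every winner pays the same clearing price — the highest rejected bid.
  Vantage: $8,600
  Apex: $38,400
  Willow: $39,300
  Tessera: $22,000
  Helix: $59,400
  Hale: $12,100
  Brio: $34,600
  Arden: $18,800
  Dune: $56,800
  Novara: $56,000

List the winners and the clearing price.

Helix, Dune, Novara, Willow, Apex; each pays $34,600

Sorting: 59,400 (Helix), 56,800 (Dune), 56,000 (Novara), 39,300 (Willow), 38,400 (Apex), 34,600 (Brio), 22,000 (Tessera), …
Winners (5 units): Helix, Dune, Novara, Willow, Apex.
Clearing price = highest rejected bid = $34,600.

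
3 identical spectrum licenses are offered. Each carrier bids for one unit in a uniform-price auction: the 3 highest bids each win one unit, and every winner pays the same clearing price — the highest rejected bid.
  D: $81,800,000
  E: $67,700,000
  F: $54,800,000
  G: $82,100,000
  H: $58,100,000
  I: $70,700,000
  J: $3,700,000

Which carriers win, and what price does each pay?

G, D, I; each pays $67,700,000

Sorting: 82,100,000 (G), 81,800,000 (D), 70,700,000 (I), 67,700,000 (E), 58,100,000 (H), …
Top 3: G, D, I.
First losing bid is E's $67,700,000, which sets the uniform price.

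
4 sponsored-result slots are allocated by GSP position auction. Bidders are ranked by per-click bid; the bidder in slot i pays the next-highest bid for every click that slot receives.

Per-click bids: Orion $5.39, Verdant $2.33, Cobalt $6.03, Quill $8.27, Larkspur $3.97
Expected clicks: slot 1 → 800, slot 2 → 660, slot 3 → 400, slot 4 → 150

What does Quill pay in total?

Quill pays $4824.00

Ranked by bid: $8.27 (Quill) > $6.03 (Cobalt) > $5.39 (Orion) > $3.97 (Larkspur) > $2.33 (Verdant)
Quill holds slot 1 → pays next bid $6.03 × 800 clicks = $4824.00.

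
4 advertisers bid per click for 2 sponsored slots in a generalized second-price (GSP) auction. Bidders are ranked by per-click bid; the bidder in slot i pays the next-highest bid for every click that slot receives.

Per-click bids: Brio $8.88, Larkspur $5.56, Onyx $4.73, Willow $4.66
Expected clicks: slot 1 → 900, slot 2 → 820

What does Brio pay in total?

Per-click bids in order: $8.88 (Brio) > $5.56 (Larkspur) > $4.73 (Onyx) > …
Brio holds slot 1 → pays next bid $5.56 × 900 clicks = $5004.00.

Brio pays $5004.00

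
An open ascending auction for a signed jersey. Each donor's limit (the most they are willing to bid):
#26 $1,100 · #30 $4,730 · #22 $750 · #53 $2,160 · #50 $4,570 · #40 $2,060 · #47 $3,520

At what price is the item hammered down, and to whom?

#30 wins at $4,570

Rule: the price rises until one bidder remains; the winner pays the price at which the last rival dropped out.
Limits ranked: 4,730 (#30) > 4,570 (#50) > 3,520 (#47) > 2,160 (#53) > 2,060 (#40) > 1,100 (#26) > …
Once the price passes $4,570, only #30 is left; the hammer falls at #50's limit of $4,570.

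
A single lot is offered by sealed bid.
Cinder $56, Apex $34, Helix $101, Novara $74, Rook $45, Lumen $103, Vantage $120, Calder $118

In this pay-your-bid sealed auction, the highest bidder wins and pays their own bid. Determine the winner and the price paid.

Sorting bids: 120 (Vantage) > 118 (Calder) > 103 (Lumen) > 101 (Helix) > 74 (Novara) > 56 (Cinder) > …
Vantage is highest → pays own bid, $120.

Vantage pays $120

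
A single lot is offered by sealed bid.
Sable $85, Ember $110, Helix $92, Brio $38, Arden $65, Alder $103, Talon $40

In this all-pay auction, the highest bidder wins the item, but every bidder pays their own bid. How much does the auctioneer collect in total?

Total revenue: $533

Rule: the highest bidder wins the item, but every bidder pays their own bid.
Bids ranked: 110 (Ember) > 103 (Alder) > 92 (Helix) > 85 (Sable) > 65 (Arden) > 40 (Talon) > …
Ember wins with the top bid; all bids are sunk regardless.
Every bidder forfeits their bid regardless of winning.
Revenue = 85 + 110 + 92 + 38 + 65 + 103 + 40 = $533.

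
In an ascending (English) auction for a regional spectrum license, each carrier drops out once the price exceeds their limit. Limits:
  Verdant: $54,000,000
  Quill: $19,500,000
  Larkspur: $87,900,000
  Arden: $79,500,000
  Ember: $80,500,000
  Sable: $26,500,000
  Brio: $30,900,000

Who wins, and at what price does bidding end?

Larkspur wins at $80,500,000

Sorting limits: 87,900,000 (Larkspur) > 80,500,000 (Ember) > 79,500,000 (Arden) > 54,000,000 (Verdant) > 30,900,000 (Brio) > 26,500,000 (Sable) > …
Once the price passes $80,500,000, only Larkspur is left; the hammer falls at Ember's limit of $80,500,000.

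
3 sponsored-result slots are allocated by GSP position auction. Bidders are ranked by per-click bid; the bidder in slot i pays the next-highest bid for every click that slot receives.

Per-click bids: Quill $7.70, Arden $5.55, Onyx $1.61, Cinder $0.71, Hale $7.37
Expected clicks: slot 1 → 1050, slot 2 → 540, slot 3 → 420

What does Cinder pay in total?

Cinder pays $0.00

Ranked by bid: $7.70 (Quill) > $7.37 (Hale) > $5.55 (Arden) > $1.61 (Onyx) > …
Cinder ranks below slot 3 → no slot, pays nothing.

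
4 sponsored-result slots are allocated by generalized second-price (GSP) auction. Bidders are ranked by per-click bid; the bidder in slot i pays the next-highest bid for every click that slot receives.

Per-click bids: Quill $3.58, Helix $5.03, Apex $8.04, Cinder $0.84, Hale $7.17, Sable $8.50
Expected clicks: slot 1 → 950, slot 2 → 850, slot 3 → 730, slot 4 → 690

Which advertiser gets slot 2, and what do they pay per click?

Apex; $7.17 per click

Per-click bids in order: $8.50 (Sable) > $8.04 (Apex) > $7.17 (Hale) > $5.03 (Helix) > $3.58 (Quill) > …
Slot 2 goes to the second-ranked bidder, Apex, who pays the next bid down: $7.17/click.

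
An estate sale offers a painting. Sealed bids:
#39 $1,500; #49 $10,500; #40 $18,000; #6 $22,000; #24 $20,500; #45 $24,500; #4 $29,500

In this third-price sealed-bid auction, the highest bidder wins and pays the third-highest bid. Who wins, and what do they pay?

Bids ranked: 29,500 (#4) > 24,500 (#45) > 22,000 (#6) > 20,500 (#24) > 18,000 (#40) > 10,500 (#49) > …
#4 is highest; pays the third-highest bid, $22,000.

#4 pays $22,000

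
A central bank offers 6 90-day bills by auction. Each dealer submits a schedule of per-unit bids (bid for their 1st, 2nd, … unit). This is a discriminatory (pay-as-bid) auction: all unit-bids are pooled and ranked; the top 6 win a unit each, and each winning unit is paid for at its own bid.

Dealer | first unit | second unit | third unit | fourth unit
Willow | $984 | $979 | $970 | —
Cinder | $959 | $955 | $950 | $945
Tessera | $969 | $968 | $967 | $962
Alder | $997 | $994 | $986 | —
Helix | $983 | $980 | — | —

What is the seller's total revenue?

All unit-bids, highest first — top 6: 997 (Alder-1), 994 (Alder-2), 986 (Alder-3), 984 (Willow-1), 983 (Helix-1), 980 (Helix-2)
Next rejected bid: $979 (not a price — pay-as-bid).
Each winning unit pays its own bid.
Revenue = 997 + 994 + 986 + 984 + 983 + 980 = $5,924.

Total revenue: $5,924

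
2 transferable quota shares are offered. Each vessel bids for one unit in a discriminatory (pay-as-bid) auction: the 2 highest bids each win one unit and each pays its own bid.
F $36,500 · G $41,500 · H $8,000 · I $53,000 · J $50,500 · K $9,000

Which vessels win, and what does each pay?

Ordering the bids: 53,000 (I), 50,500 (J), 41,500 (G), 36,500 (F), …
Top 2: I, J.
Each winner pays its own bid: I $53,000, J $50,500.

I $53,000, J $50,500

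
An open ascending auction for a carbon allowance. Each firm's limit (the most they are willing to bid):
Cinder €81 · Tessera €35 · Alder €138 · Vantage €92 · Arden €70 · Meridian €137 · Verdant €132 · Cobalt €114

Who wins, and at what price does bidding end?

Limits in order: 138 (Alder) > 137 (Meridian) > 132 (Verdant) > 114 (Cobalt) > 92 (Vantage) > 81 (Cinder) > …
Meridian is the last rival to drop out, at €137; Alder remains and wins at that price.

Alder wins at €137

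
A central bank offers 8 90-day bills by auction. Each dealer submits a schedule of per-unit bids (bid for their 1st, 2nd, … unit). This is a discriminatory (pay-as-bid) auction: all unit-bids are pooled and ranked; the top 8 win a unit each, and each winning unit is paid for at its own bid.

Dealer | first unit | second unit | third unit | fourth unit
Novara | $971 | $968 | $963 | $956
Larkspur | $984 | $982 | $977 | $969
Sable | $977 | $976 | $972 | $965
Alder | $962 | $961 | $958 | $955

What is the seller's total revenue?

Total revenue: $7,808

Pooled unit-bids ranked (top 8): 984 (Larkspur-1), 982 (Larkspur-2), 977 (Larkspur-3), 977 (Sable-1), 976 (Sable-2), 972 (Sable-3), 971 (Novara-1), 969 (Larkspur-4)
Next rejected bid: $968 (not a price — pay-as-bid).
Each winning unit pays its own bid.
Revenue = 984 + 982 + 977 + 977 + 976 + 972 + 971 + 969 = $7,808.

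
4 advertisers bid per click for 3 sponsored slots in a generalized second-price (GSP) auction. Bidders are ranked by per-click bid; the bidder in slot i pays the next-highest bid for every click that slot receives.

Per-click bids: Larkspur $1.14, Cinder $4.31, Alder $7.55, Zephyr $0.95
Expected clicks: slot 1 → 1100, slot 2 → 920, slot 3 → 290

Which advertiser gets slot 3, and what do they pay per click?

Larkspur; $0.95 per click

Per-click bids in order: $7.55 (Alder) > $4.31 (Cinder) > $1.14 (Larkspur) > $0.95 (Zephyr)
Slot 3 goes to the third-ranked bidder, Larkspur, who pays the next bid down: $0.95/click.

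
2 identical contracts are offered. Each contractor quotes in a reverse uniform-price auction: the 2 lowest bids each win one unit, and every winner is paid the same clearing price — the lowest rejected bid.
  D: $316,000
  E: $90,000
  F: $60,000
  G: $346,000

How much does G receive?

G is paid $0

Sorting: 60,000 (F), 90,000 (E), 316,000 (D), 346,000 (G)
The 2 lowest are F, E.
Lowest unsuccessful bid: $316,000 → clearing price.
G does not win → is paid $0.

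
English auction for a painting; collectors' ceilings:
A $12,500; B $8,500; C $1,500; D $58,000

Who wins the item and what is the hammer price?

Ascending (English) auction: the price rises until one bidder remains; the winner pays the price at which the last rival dropped out.
Limits in order: 58,000 (D) > 12,500 (A) > 8,500 (B) > 1,500 (C)
Bidding ends when A exits at $12,500; D takes it.

D wins at $12,500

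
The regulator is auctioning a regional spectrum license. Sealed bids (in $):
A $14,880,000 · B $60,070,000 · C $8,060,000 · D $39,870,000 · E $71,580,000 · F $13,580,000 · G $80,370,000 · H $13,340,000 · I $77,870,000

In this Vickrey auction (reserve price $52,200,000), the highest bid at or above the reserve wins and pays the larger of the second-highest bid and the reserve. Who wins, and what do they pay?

G pays $77,870,000

Rule: the highest bid at or above the reserve wins and pays the larger of the second-highest bid and the reserve.
Sorting bids: 80,370,000 (G) > 77,870,000 (I) > 71,580,000 (E) > 60,070,000 (B) > 39,870,000 (D) > 14,880,000 (A) > …
Highest eligible bid: G at $80,370,000.
max(second-highest $77,870,000, reserve $52,200,000) = $77,870,000; the reserve does not bind.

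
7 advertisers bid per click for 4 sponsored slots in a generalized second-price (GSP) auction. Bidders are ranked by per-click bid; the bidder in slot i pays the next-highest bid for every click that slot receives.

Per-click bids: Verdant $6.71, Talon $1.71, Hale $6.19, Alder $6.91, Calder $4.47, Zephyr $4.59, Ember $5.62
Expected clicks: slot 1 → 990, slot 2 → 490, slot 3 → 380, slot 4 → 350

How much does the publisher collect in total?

Per-click bids in order: $6.91 (Alder) > $6.71 (Verdant) > $6.19 (Hale) > $5.62 (Ember) > $4.59 (Zephyr) > …
Slot 1: Alder pays $6.71 × 990 = $6642.90
Slot 2: Verdant pays $6.19 × 490 = $3033.10
Slot 3: Hale pays $5.62 × 380 = $2135.60
Slot 4: Ember pays $4.59 × 350 = $1606.50
Total = $13418.10

Total revenue: $13418.10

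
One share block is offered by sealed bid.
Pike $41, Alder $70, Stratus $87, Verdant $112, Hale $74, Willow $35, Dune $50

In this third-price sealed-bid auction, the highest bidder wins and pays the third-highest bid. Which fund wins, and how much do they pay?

Verdant pays $74

Rule: the highest bidder wins and pays the third-highest bid.
Bids in order: 112 (Verdant) > 87 (Stratus) > 74 (Hale) > 70 (Alder) > 50 (Dune) > 41 (Pike) > …
Verdant wins; payment is bid #3 in the ranking = $74.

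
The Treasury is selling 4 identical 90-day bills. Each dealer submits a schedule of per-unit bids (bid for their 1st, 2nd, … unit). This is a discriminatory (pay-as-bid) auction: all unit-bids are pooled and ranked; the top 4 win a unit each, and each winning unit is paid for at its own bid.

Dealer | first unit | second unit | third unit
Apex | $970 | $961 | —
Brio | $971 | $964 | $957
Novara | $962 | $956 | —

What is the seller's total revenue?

Total revenue: $3,867

Merging the schedules and taking the best 4: 971 (Brio-1), 970 (Apex-1), 964 (Brio-2), 962 (Novara-1)
Next rejected bid: $961 (not a price — pay-as-bid).
Each winning unit pays its own bid.
Revenue = 971 + 970 + 964 + 962 = $3,867.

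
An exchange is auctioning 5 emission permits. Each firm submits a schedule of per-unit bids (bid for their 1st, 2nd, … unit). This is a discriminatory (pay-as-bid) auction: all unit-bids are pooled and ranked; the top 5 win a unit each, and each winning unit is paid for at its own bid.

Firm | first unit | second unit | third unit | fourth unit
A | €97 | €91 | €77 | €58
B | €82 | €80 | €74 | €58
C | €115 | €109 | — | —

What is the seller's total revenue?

Total revenue: €494

Merging the schedules and taking the best 5: 115 (C-1), 109 (C-2), 97 (A-1), 91 (A-2), 82 (B-1)
Next rejected bid: €80 (not a price — pay-as-bid).
Each winning unit pays its own bid.
Revenue = 115 + 109 + 97 + 91 + 82 = €494.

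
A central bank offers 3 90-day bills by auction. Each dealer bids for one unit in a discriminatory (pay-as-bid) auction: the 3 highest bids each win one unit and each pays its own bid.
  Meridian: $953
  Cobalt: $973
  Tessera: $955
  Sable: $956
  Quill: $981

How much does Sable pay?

Ordering the bids: 981 (Quill), 973 (Cobalt), 956 (Sable), 955 (Tessera), 953 (Meridian)
Winners (3 units): Quill, Cobalt, Sable.
Sable wins → own bid $956.

Sable pays $956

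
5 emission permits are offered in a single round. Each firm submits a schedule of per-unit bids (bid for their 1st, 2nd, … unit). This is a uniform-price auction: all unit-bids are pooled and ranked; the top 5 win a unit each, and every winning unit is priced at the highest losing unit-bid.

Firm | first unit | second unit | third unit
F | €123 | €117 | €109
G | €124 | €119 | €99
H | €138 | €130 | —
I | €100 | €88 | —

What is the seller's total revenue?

Total revenue: €585

All unit-bids, highest first — top 5: 138 (H-1), 130 (H-2), 124 (G-1), 123 (F-1), 119 (G-2)
Highest rejected unit-bid = €117.
Allocation: F 1, G 2, H 2. Every unit priced at €117.
Revenue = 5 × 117 = €585.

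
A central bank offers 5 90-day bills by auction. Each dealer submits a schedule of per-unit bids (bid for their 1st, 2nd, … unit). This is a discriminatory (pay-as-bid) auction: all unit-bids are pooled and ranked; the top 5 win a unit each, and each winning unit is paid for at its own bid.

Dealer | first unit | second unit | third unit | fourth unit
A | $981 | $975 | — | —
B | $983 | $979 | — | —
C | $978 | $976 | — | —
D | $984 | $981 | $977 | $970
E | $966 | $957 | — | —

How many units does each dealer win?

Merging the schedules and taking the best 5: 984 (D-1), 983 (B-1), 981 (A-1), 981 (D-2), 979 (B-2)
Next rejected bid: $978 (not a price — pay-as-bid).
Allocation: A 1, B 2, D 2.

A 1, B 2, D 2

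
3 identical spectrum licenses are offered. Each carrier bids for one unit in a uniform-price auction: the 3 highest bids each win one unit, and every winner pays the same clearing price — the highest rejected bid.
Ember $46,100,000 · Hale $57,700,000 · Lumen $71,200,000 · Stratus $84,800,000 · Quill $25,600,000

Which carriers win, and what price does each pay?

Stratus, Lumen, Hale; each pays $46,100,000

Sorting: 84,800,000 (Stratus), 71,200,000 (Lumen), 57,700,000 (Hale), 46,100,000 (Ember), 25,600,000 (Quill)
Winners (3 units): Stratus, Lumen, Hale.
Highest unsuccessful bid: $46,100,000 → clearing price.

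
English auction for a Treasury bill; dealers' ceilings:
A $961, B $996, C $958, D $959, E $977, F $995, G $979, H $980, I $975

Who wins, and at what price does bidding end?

Limits ranked: 996 (B) > 995 (F) > 980 (H) > 979 (G) > 977 (E) > 975 (I) > …
Bidding ends when F exits at $995; B takes it.

B wins at $995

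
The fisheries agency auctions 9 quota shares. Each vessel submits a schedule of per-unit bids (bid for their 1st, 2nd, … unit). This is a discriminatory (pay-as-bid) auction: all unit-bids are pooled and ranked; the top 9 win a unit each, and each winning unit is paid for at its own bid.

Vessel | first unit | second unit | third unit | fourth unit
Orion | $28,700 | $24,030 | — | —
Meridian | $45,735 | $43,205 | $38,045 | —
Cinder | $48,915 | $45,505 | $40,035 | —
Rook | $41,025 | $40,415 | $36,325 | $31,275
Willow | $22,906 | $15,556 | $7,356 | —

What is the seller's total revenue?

Total revenue: $379,205

Merging the schedules and taking the best 9: 48,915 (Cinder-1), 45,735 (Meridian-1), 45,505 (Cinder-2), 43,205 (Meridian-2), 41,025 (Rook-1), 40,415 (Rook-2), 40,035 (Cinder-3), 38,045 (Meridian-3), 36,325 (Rook-3)
Next rejected bid: $31,275 (not a price — pay-as-bid).
Each winning unit pays its own bid.
Revenue = 48,915 + 45,735 + 45,505 + 43,205 + 41,025 + 40,415 + 40,035 + 38,045 + 36,325 = $379,205.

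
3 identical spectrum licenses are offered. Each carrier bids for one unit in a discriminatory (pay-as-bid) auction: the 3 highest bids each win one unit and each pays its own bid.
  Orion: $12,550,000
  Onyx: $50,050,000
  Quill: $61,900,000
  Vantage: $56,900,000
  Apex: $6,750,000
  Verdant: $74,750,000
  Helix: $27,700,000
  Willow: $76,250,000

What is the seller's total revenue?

Sorting: 76,250,000 (Willow), 74,750,000 (Verdant), 61,900,000 (Quill), 56,900,000 (Vantage), 50,050,000 (Onyx), …
Winners (3 units): Willow, Verdant, Quill.
Total revenue = 76,250,000 + 74,750,000 + 61,900,000 = $212,900,000.

Total revenue: $212,900,000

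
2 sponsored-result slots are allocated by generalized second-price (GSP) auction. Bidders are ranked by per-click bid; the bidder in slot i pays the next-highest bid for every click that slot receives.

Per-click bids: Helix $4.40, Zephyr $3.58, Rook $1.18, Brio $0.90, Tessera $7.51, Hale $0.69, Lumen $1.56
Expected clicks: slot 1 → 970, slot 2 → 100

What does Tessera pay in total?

Sorting advertisers: $7.51 (Tessera) > $4.40 (Helix) > $3.58 (Zephyr) > …
Tessera holds slot 1 → pays next bid $4.40 × 970 clicks = $4268.00.

Tessera pays $4268.00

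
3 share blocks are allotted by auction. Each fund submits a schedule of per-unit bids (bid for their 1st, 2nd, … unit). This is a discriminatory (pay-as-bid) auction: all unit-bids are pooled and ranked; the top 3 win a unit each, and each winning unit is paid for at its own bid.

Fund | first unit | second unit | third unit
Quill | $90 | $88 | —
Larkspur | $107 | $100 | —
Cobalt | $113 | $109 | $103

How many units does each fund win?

Cobalt 2, Larkspur 1

Merging the schedules and taking the best 3: 113 (Cobalt-1), 109 (Cobalt-2), 107 (Larkspur-1)
Next rejected bid: $103 (not a price — pay-as-bid).
Allocation: Cobalt 2, Larkspur 1.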